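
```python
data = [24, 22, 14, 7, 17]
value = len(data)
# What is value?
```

Trace:
`data = [24, 22, 14, 7, 17]` → data = [24, 22, 14, 7, 17]
`value = len(data)` → value = 5
So value = 5

Answer: 5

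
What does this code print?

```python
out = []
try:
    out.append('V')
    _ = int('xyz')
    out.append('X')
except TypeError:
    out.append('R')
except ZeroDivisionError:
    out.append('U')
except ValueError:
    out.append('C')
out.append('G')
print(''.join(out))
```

Execution trace: 'V' (try body) → 'C' (except ValueError) → 'G' (after the try/except). Output: VCG

Answer: VCG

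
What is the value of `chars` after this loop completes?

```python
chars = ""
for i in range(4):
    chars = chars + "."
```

Repeat '.' 4 times
`chars` takes the values: "" → "." → ".." → "..." → "...."

Answer: "...."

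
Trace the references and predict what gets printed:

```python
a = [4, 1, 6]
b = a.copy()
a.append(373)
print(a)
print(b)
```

Key concept: list.copy() creates independent copy.
Step by step:
`a = [4, 1, 6]` → a = [4, 1, 6]
`b = a.copy()` → b = [4, 1, 6]
`a.append(373)` → a = [4, 1, 6, 373]
`print(a)` → prints [4, 1, 6, 373]
`print(b)` → prints [4, 1, 6]

Answer:
[4, 1, 6, 373]
[4, 1, 6]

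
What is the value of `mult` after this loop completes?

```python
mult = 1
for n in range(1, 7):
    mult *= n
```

6! = 720
`mult` takes the values: 1 → 2 → 6 → 24 → 120 → 720

Answer: 720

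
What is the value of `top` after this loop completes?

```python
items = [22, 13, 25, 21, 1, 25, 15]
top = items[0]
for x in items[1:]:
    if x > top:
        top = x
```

Maximum of [22, 13, 25, 21, 1, 25, 15]
`top` takes the values: 22 → 25

Answer: 25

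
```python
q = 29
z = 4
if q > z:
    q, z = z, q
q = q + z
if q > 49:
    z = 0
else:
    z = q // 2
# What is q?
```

Trace:
`q = 29` → q = 29
`z = 4` → z = 4
`if q > z: ...` → q > z is True → q = 4; z = 29
`q = q + z` → q = 33
`if q > 49: ...` → q > 49 is False, take else branch → z = 16
So q = 33

Answer: 33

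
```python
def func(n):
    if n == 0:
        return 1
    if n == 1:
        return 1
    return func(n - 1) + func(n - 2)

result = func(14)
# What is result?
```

Build up from base cases: func(0)=1, func(1)=1, func(2)=2, func(3)=3, func(4)=5, func(5)=8, func(6)=13, ..., func(14)=610

Answer: 610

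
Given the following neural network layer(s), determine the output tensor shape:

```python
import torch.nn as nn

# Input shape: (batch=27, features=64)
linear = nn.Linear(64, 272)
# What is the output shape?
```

Input: (27, 64) -> Output: (27, 272)

Answer: (27, 272)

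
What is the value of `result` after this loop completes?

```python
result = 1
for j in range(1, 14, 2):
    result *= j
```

Product of 1, 3, 5, ... up to 13
`result` takes the values: 1 → 3 → 15 → 105 → 945 → 10395 → 135135

Answer: 135135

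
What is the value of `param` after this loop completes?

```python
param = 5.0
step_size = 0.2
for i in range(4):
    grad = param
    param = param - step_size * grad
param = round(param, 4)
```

Gradient descent: w = 5.0 * (1 - 0.2)^4
`param` takes the values: 5.0 → 4.0 → 3.2 → 2.56 → 2.048

Answer: 2.048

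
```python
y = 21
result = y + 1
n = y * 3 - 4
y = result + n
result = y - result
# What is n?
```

Trace:
`y = 21` → y = 21
`result = y + 1` → result = 22
`n = y * 3 - 4` → n = 59
`y = result + n` → y = 81
`result = y - result` → result = 59
So n = 59

Answer: 59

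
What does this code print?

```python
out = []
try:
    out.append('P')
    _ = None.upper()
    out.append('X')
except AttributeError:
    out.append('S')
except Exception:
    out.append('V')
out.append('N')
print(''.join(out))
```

Execution trace: 'P' (try body) → 'S' (except AttributeError) → 'N' (after the try/except). Output: PSN

Answer: PSN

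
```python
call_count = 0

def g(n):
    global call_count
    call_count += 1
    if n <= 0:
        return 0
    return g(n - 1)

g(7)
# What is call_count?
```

Linear recursion stepping by 1: 8 calls from n=7 down to ≤0.

Answer: 8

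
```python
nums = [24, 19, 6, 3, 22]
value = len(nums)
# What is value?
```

Trace:
`nums = [24, 19, 6, 3, 22]` → nums = [24, 19, 6, 3, 22]
`value = len(nums)` → value = 5
So value = 5

Answer: 5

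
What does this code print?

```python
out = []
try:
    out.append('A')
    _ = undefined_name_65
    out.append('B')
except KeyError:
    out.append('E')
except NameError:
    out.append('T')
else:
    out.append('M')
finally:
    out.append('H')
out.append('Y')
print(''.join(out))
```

Execution trace: 'A' (try body) → 'T' (except NameError) → 'H' (finally) → 'Y' (after the try/except). Output: ATHY

Answer: ATHY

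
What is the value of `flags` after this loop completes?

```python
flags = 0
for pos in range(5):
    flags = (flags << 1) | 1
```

Build 5 consecutive 1-bits: 0b11111
`flags` takes the values: 0 → 1 → 3 → 7 → 15 → 31

Answer: 31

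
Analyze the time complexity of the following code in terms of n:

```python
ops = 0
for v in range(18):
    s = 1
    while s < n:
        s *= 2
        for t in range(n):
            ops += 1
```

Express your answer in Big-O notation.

Each loop level contributes: 1 × log n × n. Multiplying the contributions gives O(n log n).

Answer: O(n log n)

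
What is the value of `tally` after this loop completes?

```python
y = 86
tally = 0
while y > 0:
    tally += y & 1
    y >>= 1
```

Count set bits in 86 (binary: 0b1010110)
`tally` takes the values: 0 → 1 → 2 → 3 → 4

Answer: 4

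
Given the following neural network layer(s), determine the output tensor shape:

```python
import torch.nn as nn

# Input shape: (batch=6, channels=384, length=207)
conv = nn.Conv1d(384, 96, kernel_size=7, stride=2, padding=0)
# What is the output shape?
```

Input: (6, 384, 207) -> Output: (6, 96, 101)

Answer: (6, 96, 101)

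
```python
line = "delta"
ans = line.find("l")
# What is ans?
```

Trace:
`line = "delta"` → line = 'delta'
`ans = line.find("l")` → ans = 2
So ans = 2

Answer: 2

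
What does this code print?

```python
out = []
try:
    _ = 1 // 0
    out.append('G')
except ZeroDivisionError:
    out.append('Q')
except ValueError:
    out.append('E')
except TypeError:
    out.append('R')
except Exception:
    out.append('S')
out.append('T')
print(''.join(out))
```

Execution trace: 'Q' (except ZeroDivisionError) → 'T' (after the try/except). Output: QT

Answer: QT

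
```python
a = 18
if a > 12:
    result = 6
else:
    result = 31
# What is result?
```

Trace:
`a = 18` → a = 18
`if a > 12: ...` → a > 12 is True → result = 6
So result = 6

Answer: 6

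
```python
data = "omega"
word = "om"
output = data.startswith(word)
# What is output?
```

Trace:
`data = "omega"` → data = 'omega'
`word = "om"` → word = 'om'
`output = data.startswith(word)` → output = True
So output = True

Answer: True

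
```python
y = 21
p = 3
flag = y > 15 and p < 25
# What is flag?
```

Trace:
`y = 21` → y = 21
`p = 3` → p = 3
`flag = y > 15 and p < 25` → flag = True
So flag = True

Answer: True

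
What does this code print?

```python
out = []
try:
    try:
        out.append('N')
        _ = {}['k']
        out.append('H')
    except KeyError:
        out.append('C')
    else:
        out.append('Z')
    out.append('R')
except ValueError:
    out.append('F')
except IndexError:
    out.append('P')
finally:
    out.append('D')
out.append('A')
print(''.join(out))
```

Execution trace: 'N' (inner try body) → 'C' (inner except KeyError) → 'R' (try body, no exception) → 'D' (finally) → 'A' (after the try/except). Output: NCRDA

Answer: NCRDA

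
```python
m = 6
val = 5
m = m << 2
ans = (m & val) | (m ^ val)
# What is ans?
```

Trace:
`m = 6` → m = 6
`val = 5` → val = 5
`m = m << 2` → m = 24
`ans = (m & val) | (m ^ val)` → ans = 29
So ans = 29

Answer: 29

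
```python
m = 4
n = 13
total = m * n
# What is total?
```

Trace:
`m = 4` → m = 4
`n = 13` → n = 13
`total = m * n` → total = 52
So total = 52

Answer: 52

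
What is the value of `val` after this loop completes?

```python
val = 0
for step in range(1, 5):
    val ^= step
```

XOR of 1 to 4
`val` takes the values: 0 → 1 → 3 → 0 → 4

Answer: 4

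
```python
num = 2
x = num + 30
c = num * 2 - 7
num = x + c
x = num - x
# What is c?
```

Trace:
`num = 2` → num = 2
`x = num + 30` → x = 32
`c = num * 2 - 7` → c = -3
`num = x + c` → num = 29
`x = num - x` → x = -3
So c = -3

Answer: -3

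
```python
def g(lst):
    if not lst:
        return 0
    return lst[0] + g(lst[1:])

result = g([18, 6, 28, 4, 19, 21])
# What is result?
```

18 + 6 + 28 + 4 + 19 + 21 + 0 = 96

Answer: 96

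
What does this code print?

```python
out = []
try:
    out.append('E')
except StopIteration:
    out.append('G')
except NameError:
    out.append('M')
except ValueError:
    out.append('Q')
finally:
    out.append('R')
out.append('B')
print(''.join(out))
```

Execution trace: 'E' (try body, no exception) → 'R' (finally) → 'B' (after the try/except). Output: ERB

Answer: ERB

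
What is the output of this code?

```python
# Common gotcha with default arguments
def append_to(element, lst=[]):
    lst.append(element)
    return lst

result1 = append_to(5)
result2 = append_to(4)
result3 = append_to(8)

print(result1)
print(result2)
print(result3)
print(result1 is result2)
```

Key concept: mutable default argument gotcha.
Step by step:
`result1 = append_to(5)` → result1 = [5]
`result2 = append_to(4)` → result1 = [5, 4] (same object as result2); result2 = [5, 4] (same object as result1)
`result3 = append_to(8)` → result1 = [5, 4, 8] (same object as result2, result3); result2 = [5, 4, 8] (same object as result1, result3); result3 = [5, 4, 8] (same object as result1, result2)
`print(result1)` → prints [5, 4, 8]
`print(result2)` → prints [5, 4, 8]
`print(result3)` → prints [5, 4, 8]
`print(result1 is result2)` → prints True

Answer:
[5, 4, 8]
[5, 4, 8]
[5, 4, 8]
True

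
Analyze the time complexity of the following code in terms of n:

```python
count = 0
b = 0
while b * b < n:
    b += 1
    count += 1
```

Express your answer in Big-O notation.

Each loop level contributes: √n. Multiplying the contributions gives O(√n).

Answer: O(√n)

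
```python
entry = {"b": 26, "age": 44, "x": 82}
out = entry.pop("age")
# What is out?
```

Trace:
`entry = {"b": 26, "age": 44, "x": 82}` → entry = {'b': 26, 'age': 44, 'x': 82}
`out = entry.pop("age")` → entry = {'b': 26, 'x': 82}; out = 44
So out = 44

Answer: 44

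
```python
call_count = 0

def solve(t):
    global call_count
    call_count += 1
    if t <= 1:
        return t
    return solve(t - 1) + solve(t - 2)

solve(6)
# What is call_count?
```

Calls(t) = 1 + Calls(t-1) + Calls(t-2); Calls(0)=Calls(1)=1. For t=6 this gives 25.

Answer: 25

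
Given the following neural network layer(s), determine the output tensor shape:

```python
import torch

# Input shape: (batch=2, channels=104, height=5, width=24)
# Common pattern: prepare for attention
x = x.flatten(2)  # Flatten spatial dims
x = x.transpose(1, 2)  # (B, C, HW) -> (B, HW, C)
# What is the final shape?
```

Input: (2, 104, 5, 24) -> after flatten(2): (2, 104, 120) -> Output: (2, 120, 104)

Answer: (2, 120, 104)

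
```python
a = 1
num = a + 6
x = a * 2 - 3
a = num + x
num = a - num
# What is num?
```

Trace:
`a = 1` → a = 1
`num = a + 6` → num = 7
`x = a * 2 - 3` → x = -1
`a = num + x` → a = 6
`num = a - num` → num = -1
So num = -1

Answer: -1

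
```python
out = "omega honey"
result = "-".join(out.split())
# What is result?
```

Trace:
`out = "omega honey"` → out = 'omega honey'
`result = "-".join(out.split())` → result = 'omega-honey'
So result = 'omega-honey'

Answer: 'omega-honey'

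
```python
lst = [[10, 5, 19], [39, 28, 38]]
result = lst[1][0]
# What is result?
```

Trace:
`lst = [[10, 5, 19], [39, 28, 38]]` → lst = [[10, 5, 19], [39, 28, 38]]
`result = lst[1][0]` → result = 39
So result = 39

Answer: 39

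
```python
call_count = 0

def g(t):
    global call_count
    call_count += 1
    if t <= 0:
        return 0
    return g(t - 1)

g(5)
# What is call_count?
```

Linear recursion stepping by 1: 6 calls from t=5 down to ≤0.

Answer: 6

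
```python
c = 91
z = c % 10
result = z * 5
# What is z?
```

Trace:
`c = 91` → c = 91
`z = c % 10` → z = 1
`result = z * 5` → result = 5
So z = 1

Answer: 1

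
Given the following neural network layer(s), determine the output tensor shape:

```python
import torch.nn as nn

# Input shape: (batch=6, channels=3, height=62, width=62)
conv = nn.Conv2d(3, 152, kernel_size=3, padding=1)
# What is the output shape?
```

Input: (6, 3, 62, 62) -> Output: (6, 152, 62, 62)

Answer: (6, 152, 62, 62)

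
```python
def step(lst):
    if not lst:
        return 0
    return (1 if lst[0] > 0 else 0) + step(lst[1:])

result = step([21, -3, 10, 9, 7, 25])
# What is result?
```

Count of positive elements in [21, -3, 10, 9, 7, 25] = 5

Answer: 5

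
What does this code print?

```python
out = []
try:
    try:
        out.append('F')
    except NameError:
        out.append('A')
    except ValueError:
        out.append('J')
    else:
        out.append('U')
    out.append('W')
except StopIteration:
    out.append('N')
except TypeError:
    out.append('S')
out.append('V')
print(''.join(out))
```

Execution trace: 'F' (inner try body, no exception) → 'U' (inner else) → 'W' (try body, no exception) → 'V' (after the try/except). Output: FUWV

Answer: FUWV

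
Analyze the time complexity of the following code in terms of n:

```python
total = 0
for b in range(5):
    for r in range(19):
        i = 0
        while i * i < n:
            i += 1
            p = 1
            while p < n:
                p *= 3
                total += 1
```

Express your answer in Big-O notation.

Each loop level contributes: 1 × 1 × √n × log n. Multiplying the contributions gives O(√n log n).

Answer: O(√n log n)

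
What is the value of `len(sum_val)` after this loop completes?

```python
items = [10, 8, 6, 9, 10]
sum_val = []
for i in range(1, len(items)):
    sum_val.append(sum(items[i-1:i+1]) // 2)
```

Number of 2-element averages
`sum_val` takes the values: [] → [9] → [9, 7] → [9, 7, 7] → [9, 7, 7, 9]
So `len(sum_val)` = 4

Answer: 4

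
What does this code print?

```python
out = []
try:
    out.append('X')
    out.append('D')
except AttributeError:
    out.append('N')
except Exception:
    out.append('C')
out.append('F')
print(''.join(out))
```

Execution trace: 'X' (try body) → 'D' (try body, no exception) → 'F' (after the try/except). Output: XDF

Answer: XDF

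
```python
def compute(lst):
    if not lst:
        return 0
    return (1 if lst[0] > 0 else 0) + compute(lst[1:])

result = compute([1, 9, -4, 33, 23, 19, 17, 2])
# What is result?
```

Count of positive elements in [1, 9, -4, 33, 23, 19, 17, 2] = 7

Answer: 7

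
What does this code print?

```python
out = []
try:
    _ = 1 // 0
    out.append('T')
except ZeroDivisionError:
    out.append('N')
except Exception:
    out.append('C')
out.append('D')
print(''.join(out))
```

Execution trace: 'N' (except ZeroDivisionError) → 'D' (after the try/except). Output: ND

Answer: ND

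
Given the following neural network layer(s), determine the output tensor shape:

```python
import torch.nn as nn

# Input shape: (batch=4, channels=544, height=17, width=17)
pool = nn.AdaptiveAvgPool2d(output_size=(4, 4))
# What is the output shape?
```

Input: (4, 544, 17, 17) -> Output: (4, 544, 4, 4)

Answer: (4, 544, 4, 4)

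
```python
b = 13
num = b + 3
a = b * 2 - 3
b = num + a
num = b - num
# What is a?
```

Trace:
`b = 13` → b = 13
`num = b + 3` → num = 16
`a = b * 2 - 3` → a = 23
`b = num + a` → b = 39
`num = b - num` → num = 23
So a = 23

Answer: 23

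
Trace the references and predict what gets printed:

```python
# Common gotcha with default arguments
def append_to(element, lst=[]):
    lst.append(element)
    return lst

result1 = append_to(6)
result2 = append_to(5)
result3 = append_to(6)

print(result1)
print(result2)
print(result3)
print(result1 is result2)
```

Key concept: mutable default argument gotcha.
Step by step:
`result1 = append_to(6)` → result1 = [6]
`result2 = append_to(5)` → result1 = [6, 5] (same object as result2); result2 = [6, 5] (same object as result1)
`result3 = append_to(6)` → result1 = [6, 5, 6] (same object as result2, result3); result2 = [6, 5, 6] (same object as result1, result3); result3 = [6, 5, 6] (same object as result1, result2)
`print(result1)` → prints [6, 5, 6]
`print(result2)` → prints [6, 5, 6]
`print(result3)` → prints [6, 5, 6]
`print(result1 is result2)` → prints True

Answer:
[6, 5, 6]
[6, 5, 6]
[6, 5, 6]
True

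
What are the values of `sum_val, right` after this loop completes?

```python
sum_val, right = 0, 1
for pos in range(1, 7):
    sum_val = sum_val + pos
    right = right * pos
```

Sum and factorial of 1 to 6
`sum_val, right` takes the values: (0, 1) → (1, 1) → (3, 1) → (3, 2) → (6, 2) → (6, 6) → (10, 6) → (10, 24) → (15, 24) → (15, 120) → (21, 120) → (21, 720)

Answer: 21, 720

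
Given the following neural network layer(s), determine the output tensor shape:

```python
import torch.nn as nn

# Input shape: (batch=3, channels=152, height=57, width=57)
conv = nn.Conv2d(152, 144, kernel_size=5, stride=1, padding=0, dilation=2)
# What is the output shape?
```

Input: (3, 152, 57, 57) -> Output: (3, 144, 49, 49)

Answer: (3, 144, 49, 49)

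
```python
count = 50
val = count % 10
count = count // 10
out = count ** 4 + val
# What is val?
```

Trace:
`count = 50` → count = 50
`val = count % 10` → val = 0
`count = count // 10` → count = 5
`out = count ** 4 + val` → out = 625
So val = 0

Answer: 0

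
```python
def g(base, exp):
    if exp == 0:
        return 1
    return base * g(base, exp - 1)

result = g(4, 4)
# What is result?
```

g(4, 4) = 4 * 4 * 4 * 4 = 256

Answer: 256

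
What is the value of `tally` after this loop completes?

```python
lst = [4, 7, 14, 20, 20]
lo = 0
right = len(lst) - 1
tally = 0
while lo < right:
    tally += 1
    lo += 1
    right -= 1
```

Iterations until pointers meet (list length 5)
`tally` takes the values: 0 → 1 → 2

Answer: 2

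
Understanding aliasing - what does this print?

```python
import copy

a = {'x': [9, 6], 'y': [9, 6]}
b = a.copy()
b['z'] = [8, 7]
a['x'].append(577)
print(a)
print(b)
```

Key concept: shallow copy of dict with mutable values.
Step by step:
`a = {'x': [9, 6], 'y': [9, 6]}` → a = {'x': [9, 6], 'y': [9, 6]}
`b = a.copy()` → b = {'x': [9, 6], 'y': [9, 6]}
`b['z'] = [8, 7]` → b = {'x': [9, 6], 'y': [9, 6], 'z': [8, 7]}
`a['x'].append(577)` → a = {'x': [9, 6, 577], 'y': [9, 6]}; b = {'x': [9, 6, 577], 'y': [9, 6], 'z': [8, 7]}
`print(a)` → prints {'x': [9, 6, 577], 'y': [9, 6]}
`print(b)` → prints {'x': [9, 6, 577], 'y': [9, 6], 'z': [8, 7]}

Answer:
{'x': [9, 6, 577], 'y': [9, 6]}
{'x': [9, 6, 577], 'y': [9, 6], 'z': [8, 7]}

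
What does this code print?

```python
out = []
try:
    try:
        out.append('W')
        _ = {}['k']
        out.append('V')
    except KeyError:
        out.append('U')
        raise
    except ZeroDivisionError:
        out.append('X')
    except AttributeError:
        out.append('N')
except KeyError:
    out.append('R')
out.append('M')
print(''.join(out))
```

Execution trace: 'W' (inner try body) → 'U' (inner except KeyError) → 'R' (outer except KeyError) → 'M' (after the try/except). Output: WURM

Answer: WURM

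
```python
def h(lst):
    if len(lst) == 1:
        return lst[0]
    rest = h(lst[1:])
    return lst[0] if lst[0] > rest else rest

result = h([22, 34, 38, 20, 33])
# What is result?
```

Recursive max over [22, 34, 38, 20, 33] = 38

Answer: 38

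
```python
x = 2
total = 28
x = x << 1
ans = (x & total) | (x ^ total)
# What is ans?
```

Trace:
`x = 2` → x = 2
`total = 28` → total = 28
`x = x << 1` → x = 4
`ans = (x & total) | (x ^ total)` → ans = 28
So ans = 28

Answer: 28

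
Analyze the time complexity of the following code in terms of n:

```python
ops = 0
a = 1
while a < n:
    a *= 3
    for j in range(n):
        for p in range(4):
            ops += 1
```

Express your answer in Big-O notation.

Each loop level contributes: log n × n × 1. Multiplying the contributions gives O(n log n).

Answer: O(n log n)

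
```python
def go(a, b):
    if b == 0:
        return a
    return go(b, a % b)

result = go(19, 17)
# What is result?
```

go(19, 17) -> go(17, 2) -> go(2, 1) -> go(1, 0) -> 1

Answer: 1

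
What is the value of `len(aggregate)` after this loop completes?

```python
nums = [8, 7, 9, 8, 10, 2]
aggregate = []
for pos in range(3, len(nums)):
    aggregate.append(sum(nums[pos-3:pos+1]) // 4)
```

Number of 4-element averages
`aggregate` takes the values: [] → [8] → [8, 8] → [8, 8, 7]
So `len(aggregate)` = 3

Answer: 3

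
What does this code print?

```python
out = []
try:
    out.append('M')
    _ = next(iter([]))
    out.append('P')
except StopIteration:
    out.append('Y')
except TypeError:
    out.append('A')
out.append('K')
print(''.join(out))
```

Execution trace: 'M' (try body) → 'Y' (except StopIteration) → 'K' (after the try/except). Output: MYK

Answer: MYK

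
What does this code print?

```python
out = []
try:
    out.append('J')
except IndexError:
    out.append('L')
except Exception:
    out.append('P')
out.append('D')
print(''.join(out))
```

Execution trace: 'J' (try body, no exception) → 'D' (after the try/except). Output: JD

Answer: JD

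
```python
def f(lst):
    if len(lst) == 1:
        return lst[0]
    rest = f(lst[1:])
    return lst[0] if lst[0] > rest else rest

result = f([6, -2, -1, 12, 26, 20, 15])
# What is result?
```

Recursive max over [6, -2, -1, 12, 26, 20, 15] = 26

Answer: 26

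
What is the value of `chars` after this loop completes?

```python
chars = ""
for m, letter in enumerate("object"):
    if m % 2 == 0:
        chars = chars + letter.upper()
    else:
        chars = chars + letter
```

Uppercase even positions in 'object'
`chars` takes the values: "" → "O" → "Ob" → "ObJ" → "ObJe" → "ObJeC" → "ObJeCt"

Answer: "ObJeCt"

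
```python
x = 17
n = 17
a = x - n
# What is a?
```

Trace:
`x = 17` → x = 17
`n = 17` → n = 17
`a = x - n` → a = 0
So a = 0

Answer: 0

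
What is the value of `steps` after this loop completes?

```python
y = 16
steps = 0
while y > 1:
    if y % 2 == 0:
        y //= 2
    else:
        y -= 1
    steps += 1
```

Steps to reduce 16 to 1
`steps` takes the values: 0 → 1 → 2 → 3 → 4

Answer: 4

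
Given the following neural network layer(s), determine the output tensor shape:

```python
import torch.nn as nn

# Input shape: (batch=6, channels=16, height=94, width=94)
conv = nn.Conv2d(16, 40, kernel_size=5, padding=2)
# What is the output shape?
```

Input: (6, 16, 94, 94) -> Output: (6, 40, 94, 94)

Answer: (6, 40, 94, 94)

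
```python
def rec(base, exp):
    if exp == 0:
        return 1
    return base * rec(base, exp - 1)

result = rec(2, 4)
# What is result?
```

rec(2, 4) = 2 * 2 * 2 * 2 = 16

Answer: 16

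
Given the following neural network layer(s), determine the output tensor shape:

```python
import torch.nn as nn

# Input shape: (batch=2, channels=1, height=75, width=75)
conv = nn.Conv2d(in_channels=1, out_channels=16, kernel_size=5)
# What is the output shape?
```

Input: (2, 1, 75, 75) -> Output: (2, 16, 71, 71)

Answer: (2, 16, 71, 71)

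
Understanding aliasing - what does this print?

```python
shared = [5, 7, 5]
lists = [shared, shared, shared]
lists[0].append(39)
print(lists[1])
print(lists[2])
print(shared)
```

Key concept: list of same reference.
Step by step:
`shared = [5, 7, 5]` → shared = [5, 7, 5]
`lists = [shared, shared, shared]` → lists = [[5, 7, 5], [5, 7, 5], [5, 7, 5]]
`lists[0].append(39)` → shared = [5, 7, 5, 39]; lists = [[5, 7, 5, 39], [5, 7, 5, 39], [5, 7, 5, 39]]
`print(lists[1])` → prints [5, 7, 5, 39]
`print(lists[2])` → prints [5, 7, 5, 39]
`print(shared)` → prints [5, 7, 5, 39]

Answer:
[5, 7, 5, 39]
[5, 7, 5, 39]
[5, 7, 5, 39]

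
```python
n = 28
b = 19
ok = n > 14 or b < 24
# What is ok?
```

Trace:
`n = 28` → n = 28
`b = 19` → b = 19
`ok = n > 14 or b < 24` → ok = True
So ok = True

Answer: True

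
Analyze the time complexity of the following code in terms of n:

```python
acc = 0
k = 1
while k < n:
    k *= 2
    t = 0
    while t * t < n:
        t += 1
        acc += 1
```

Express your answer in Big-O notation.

Each loop level contributes: log n × √n. Multiplying the contributions gives O(√n log n).

Answer: O(√n log n)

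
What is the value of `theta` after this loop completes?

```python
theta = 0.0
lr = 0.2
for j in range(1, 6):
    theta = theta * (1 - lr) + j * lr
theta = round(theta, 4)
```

Moving average with lr=0.2
`theta` takes the values: 0.0 → 0.2 → 0.56 → 1.048 → 1.6384 → 2.31072 → 2.3107

Answer: 2.3107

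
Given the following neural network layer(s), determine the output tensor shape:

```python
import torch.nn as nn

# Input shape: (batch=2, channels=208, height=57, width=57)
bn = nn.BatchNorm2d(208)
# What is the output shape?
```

Input: (2, 208, 57, 57) -> Output: (2, 208, 57, 57)

Answer: (2, 208, 57, 57)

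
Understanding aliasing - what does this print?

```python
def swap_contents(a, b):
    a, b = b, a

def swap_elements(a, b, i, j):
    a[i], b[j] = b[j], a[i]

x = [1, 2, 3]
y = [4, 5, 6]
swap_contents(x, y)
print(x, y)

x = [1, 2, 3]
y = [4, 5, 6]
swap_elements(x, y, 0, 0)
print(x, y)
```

Key concept: parameter rebinding vs mutation.
Step by step:
`x = [1, 2, 3]` → x = [1, 2, 3]
`y = [4, 5, 6]` → y = [4, 5, 6]
`swap_contents(x, y)` → no visible change to tracked variables
`print(x, y)` → prints [1, 2, 3] [4, 5, 6]
`x = [1, 2, 3]` → x = [1, 2, 3]
`y = [4, 5, 6]` → y = [4, 5, 6]
`swap_elements(x, y, 0, 0)` → x = [4, 2, 3]; y = [1, 5, 6]
`print(x, y)` → prints [4, 2, 3] [1, 5, 6]

Answer:
[1, 2, 3] [4, 5, 6]
[4, 2, 3] [1, 5, 6]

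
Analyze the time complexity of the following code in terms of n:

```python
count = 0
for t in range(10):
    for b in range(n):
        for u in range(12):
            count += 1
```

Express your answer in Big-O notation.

Each loop level contributes: 1 × n × 1. Multiplying the contributions gives O(n).

Answer: O(n)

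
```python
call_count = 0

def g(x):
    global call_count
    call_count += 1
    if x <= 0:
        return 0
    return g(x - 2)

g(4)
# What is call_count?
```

Linear recursion stepping by 2: 3 calls from x=4 down to ≤0.

Answer: 3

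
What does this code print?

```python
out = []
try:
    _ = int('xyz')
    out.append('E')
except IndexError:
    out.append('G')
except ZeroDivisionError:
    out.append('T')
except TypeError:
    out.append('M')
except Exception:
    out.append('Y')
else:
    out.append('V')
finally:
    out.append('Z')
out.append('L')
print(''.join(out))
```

Execution trace: 'Y' (except Exception) → 'Z' (finally) → 'L' (after the try/except). Output: YZL

Answer: YZL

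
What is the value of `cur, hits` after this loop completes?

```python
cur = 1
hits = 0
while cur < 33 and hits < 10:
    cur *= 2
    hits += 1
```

Double until >= 33 or 10 iterations
`cur, hits` takes the values: (1, 0) → (2, 0) → (2, 1) → (4, 1) → (4, 2) → (8, 2) → (8, 3) → (16, 3) → (16, 4) → (32, 4) → (32, 5) → (64, 5) → (64, 6)

Answer: 64, 6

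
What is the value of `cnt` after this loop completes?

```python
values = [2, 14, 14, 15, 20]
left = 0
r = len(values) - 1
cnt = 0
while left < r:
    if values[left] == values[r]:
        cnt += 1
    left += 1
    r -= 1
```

Count matching pairs from ends
`cnt` takes the values: 0

Answer: 0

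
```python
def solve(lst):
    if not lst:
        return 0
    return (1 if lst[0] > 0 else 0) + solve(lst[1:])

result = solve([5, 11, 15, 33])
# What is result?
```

Count of positive elements in [5, 11, 15, 33] = 4

Answer: 4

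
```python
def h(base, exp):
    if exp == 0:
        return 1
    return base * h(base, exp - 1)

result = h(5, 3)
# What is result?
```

h(5, 3) = 5 * 5 * 5 = 125

Answer: 125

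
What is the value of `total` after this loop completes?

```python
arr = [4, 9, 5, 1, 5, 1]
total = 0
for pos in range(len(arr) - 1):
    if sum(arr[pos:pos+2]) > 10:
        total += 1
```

Count windows with sum > 10
`total` takes the values: 0 → 1 → 2

Answer: 2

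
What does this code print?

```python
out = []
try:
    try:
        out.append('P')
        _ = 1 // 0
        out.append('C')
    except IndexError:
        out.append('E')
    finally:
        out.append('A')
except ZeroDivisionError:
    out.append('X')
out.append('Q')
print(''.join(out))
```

Execution trace: 'P' (try body) → 'A' (finally) → 'X' (outer except ZeroDivisionError) → 'Q' (after the try/except). Output: PAXQ

Answer: PAXQ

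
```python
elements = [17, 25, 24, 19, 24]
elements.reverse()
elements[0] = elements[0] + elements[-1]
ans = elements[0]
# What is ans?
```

Trace:
`elements = [17, 25, 24, 19, 24]` → elements = [17, 25, 24, 19, 24]
`elements.reverse()` → elements = [24, 19, 24, 25, 17]
`elements[0] = elements[0] + elements[-1]` → elements = [41, 19, 24, 25, 17]
`ans = elements[0]` → ans = 41
So ans = 41

Answer: 41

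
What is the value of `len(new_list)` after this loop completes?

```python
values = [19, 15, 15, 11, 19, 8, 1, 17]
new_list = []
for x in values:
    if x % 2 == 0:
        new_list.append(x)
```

Count even numbers in [19, 15, 15, 11, 19, 8, 1, 17]
`new_list` takes the values: [] → [8]
So `len(new_list)` = 1

Answer: 1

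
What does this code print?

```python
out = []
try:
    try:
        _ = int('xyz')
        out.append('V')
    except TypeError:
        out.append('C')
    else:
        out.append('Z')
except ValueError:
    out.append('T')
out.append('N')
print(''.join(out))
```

Execution trace: 'T' (outer except ValueError) → 'N' (after the try/except). Output: TN

Answer: TN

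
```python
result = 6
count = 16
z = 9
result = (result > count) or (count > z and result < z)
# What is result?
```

Trace:
`result = 6` → result = 6
`count = 16` → count = 16
`z = 9` → z = 9
`result = (result > count) or (count > z and result < z)` → result = True
So result = True

Answer: True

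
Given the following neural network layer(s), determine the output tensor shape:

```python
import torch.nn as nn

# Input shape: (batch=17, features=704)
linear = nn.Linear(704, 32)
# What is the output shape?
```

Input: (17, 704) -> Output: (17, 32)

Answer: (17, 32)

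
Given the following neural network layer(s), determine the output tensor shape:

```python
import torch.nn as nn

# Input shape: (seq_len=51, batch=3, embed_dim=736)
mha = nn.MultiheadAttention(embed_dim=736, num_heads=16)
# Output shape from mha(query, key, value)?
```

Input: (51, 3, 736) -> Output: (51, 3, 736)

Answer: (51, 3, 736)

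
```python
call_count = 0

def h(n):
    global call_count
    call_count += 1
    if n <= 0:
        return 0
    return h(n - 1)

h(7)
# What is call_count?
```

Linear recursion stepping by 1: 8 calls from n=7 down to ≤0.

Answer: 8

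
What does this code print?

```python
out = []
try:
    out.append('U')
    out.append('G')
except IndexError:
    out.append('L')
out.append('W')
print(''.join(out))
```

Execution trace: 'U' (try body) → 'G' (try body, no exception) → 'W' (after the try/except). Output: UGW

Answer: UGW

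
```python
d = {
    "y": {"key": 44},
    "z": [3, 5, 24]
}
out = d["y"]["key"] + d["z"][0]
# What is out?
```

Trace:
`d = { ...` → d = {'y': {'key': 44}, 'z': [3, 5, 24]}
`out = d["y"]["key"] + d["z"][0]` → out = 47
So out = 47

Answer: 47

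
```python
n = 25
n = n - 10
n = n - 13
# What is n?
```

Trace:
`n = 25` → n = 25
`n = n - 10` → n = 15
`n = n - 13` → n = 2
So n = 2

Answer: 2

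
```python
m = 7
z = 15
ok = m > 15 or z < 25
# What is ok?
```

Trace:
`m = 7` → m = 7
`z = 15` → z = 15
`ok = m > 15 or z < 25` → ok = True
So ok = True

Answer: True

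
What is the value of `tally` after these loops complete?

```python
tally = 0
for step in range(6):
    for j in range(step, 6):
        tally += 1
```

Upper triangle: 6 + 5 + ... + 1
`tally` takes the values: 0 → 1 → 2 → 3 → 4 → 5 → 6 → 7 → 8 → 9 → 10 → 11 → 12 → 13 → 14 → 15 → 16 → 17 → 18 → 19 → 20 → 21

Answer: 21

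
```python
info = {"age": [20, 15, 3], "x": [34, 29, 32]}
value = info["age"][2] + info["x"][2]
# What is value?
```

Trace:
`info = {"age": [20, 15, 3], "x": [34, 29, 32]}` → info = {'age': [20, 15, 3], 'x': [34, 29, 32]}
`value = info["age"][2] + info["x"][2]` → value = 35
So value = 35

Answer: 35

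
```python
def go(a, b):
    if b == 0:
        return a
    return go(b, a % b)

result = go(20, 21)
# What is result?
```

go(20, 21) -> go(21, 20) -> go(20, 1) -> go(1, 0) -> 1

Answer: 1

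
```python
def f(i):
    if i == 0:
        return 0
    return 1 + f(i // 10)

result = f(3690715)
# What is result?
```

Count of digits of 3690715: 7

Answer: 7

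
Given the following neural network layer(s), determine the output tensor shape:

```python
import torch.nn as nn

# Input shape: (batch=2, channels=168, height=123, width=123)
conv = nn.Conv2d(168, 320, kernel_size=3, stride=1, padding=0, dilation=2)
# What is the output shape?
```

Input: (2, 168, 123, 123) -> Output: (2, 320, 119, 119)

Answer: (2, 320, 119, 119)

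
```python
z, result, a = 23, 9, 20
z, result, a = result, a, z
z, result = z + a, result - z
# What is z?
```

Trace:
`z, result, a = 23, 9, 20` → z = 23; result = 9; a = 20
`z, result, a = result, a, z` → z = 9; result = 20; a = 23
`z, result = z + a, result - z` → z = 32; result = 11
So z = 32

Answer: 32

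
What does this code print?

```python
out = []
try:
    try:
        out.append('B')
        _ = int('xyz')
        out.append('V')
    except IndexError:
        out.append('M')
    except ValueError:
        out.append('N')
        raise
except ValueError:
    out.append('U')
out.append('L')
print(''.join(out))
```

Execution trace: 'B' (inner try body) → 'N' (inner except ValueError) → 'U' (outer except ValueError) → 'L' (after the try/except). Output: BNUL

Answer: BNUL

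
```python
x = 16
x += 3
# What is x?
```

Trace:
`x = 16` → x = 16
`x += 3` → x = 19
So x = 19

Answer: 19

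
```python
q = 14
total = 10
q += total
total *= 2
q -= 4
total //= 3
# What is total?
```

Trace:
`q = 14` → q = 14
`total = 10` → total = 10
`q += total` → q = 24
`total *= 2` → total = 20
`q -= 4` → q = 20
`total //= 3` → total = 6
So total = 6

Answer: 6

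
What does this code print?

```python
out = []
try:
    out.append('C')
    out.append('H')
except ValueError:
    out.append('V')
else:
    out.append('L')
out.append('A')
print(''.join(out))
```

Execution trace: 'C' (try body) → 'H' (try body, no exception) → 'L' (else) → 'A' (after the try/except). Output: CHLA

Answer: CHLA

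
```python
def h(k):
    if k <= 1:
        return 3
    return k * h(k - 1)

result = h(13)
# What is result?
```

h(13) = 13 * 12 * 11 * 10 * 9 * 8 * 7 * 6 * 5 * 4 * 3 * 2 * 3 = 18681062400

Answer: 18681062400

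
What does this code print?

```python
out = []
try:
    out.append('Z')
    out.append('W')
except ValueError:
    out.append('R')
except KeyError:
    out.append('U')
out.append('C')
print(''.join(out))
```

Execution trace: 'Z' (try body) → 'W' (try body, no exception) → 'C' (after the try/except). Output: ZWC

Answer: ZWC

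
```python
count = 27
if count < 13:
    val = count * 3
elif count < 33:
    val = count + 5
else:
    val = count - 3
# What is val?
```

Trace:
`count = 27` → count = 27
`if count < 13: ...` → count < 13 is False, count < 33 is True → val = 32
So val = 32

Answer: 32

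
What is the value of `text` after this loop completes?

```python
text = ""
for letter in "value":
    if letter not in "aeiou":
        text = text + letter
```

Remove vowels from 'value'
`text` takes the values: "" → "v" → "vl"

Answer: "vl"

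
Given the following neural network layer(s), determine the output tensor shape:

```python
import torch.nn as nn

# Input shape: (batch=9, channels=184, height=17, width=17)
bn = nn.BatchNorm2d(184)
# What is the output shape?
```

Input: (9, 184, 17, 17) -> Output: (9, 184, 17, 17)

Answer: (9, 184, 17, 17)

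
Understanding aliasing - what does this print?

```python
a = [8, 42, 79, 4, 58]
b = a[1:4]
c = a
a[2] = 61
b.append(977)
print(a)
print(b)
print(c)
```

Key concept: slice vs alias.
Step by step:
`a = [8, 42, 79, 4, 58]` → a = [8, 42, 79, 4, 58]
`b = a[1:4]` → b = [42, 79, 4]
`c = a` → c = [8, 42, 79, 4, 58] (same object as a)
`a[2] = 61` → a = [8, 42, 61, 4, 58] (same object as c); c = [8, 42, 61, 4, 58] (same object as a)
`b.append(977)` → b = [42, 79, 4, 977]
`print(a)` → prints [8, 42, 61, 4, 58]
`print(b)` → prints [42, 79, 4, 977]
`print(c)` → prints [8, 42, 61, 4, 58]

Answer:
[8, 42, 61, 4, 58]
[42, 79, 4, 977]
[8, 42, 61, 4, 58]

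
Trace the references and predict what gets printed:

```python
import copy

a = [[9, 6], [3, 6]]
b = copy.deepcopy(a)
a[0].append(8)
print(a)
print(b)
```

Key concept: deep copy is fully independent.
Step by step:
`a = [[9, 6], [3, 6]]` → a = [[9, 6], [3, 6]]
`b = copy.deepcopy(a)` → b = [[9, 6], [3, 6]]
`a[0].append(8)` → a = [[9, 6, 8], [3, 6]]
`print(a)` → prints [[9, 6, 8], [3, 6]]
`print(b)` → prints [[9, 6], [3, 6]]

Answer:
[[9, 6, 8], [3, 6]]
[[9, 6], [3, 6]]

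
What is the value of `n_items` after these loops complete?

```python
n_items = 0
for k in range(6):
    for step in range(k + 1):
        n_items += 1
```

Triangle: 1 + 2 + ... + 6
`n_items` takes the values: 0 → 1 → 2 → 3 → 4 → 5 → 6 → 7 → 8 → 9 → 10 → 11 → 12 → 13 → 14 → 15 → 16 → 17 → 18 → 19 → 20 → 21

Answer: 21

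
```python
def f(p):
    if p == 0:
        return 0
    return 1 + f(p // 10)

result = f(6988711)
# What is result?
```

Count of digits of 6988711: 7

Answer: 7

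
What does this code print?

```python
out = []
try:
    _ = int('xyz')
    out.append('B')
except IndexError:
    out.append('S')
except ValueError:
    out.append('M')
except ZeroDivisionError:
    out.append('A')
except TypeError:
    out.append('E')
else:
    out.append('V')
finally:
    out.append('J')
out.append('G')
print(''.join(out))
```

Execution trace: 'M' (except ValueError) → 'J' (finally) → 'G' (after the try/except). Output: MJG

Answer: MJG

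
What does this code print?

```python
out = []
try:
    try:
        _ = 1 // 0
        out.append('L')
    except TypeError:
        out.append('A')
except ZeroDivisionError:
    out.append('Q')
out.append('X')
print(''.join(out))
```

Execution trace: 'Q' (outer except ZeroDivisionError) → 'X' (after the try/except). Output: QX

Answer: QX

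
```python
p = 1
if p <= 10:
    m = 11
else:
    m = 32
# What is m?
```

Trace:
`p = 1` → p = 1
`if p <= 10: ...` → p <= 10 is True → m = 11
So m = 11

Answer: 11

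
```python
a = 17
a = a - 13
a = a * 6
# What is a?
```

Trace:
`a = 17` → a = 17
`a = a - 13` → a = 4
`a = a * 6` → a = 24
So a = 24

Answer: 24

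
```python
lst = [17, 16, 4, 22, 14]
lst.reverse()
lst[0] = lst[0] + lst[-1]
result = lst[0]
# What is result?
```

Trace:
`lst = [17, 16, 4, 22, 14]` → lst = [17, 16, 4, 22, 14]
`lst.reverse()` → lst = [14, 22, 4, 16, 17]
`lst[0] = lst[0] + lst[-1]` → lst = [31, 22, 4, 16, 17]
`result = lst[0]` → result = 31
So result = 31

Answer: 31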